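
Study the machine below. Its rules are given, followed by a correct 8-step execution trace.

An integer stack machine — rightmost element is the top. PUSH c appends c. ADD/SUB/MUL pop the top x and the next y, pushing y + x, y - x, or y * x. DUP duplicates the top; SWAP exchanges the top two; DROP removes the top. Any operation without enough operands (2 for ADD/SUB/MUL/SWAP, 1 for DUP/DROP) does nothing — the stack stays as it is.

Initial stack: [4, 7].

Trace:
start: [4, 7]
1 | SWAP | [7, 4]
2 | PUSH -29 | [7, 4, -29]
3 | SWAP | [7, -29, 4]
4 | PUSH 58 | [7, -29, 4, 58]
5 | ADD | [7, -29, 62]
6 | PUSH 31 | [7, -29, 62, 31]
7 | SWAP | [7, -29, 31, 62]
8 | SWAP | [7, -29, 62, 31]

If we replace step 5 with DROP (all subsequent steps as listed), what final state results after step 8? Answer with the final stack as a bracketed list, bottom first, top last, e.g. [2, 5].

[7, -29, 4, 31]

(re-executing from step 5 with the substitution; state before step 5: [7, -29, 4, 58])
5 | DROP | [7, -29, 4]
6 | PUSH 31 | [7, -29, 4, 31]
7 | SWAP | [7, -29, 31, 4]
8 | SWAP | [7, -29, 4, 31]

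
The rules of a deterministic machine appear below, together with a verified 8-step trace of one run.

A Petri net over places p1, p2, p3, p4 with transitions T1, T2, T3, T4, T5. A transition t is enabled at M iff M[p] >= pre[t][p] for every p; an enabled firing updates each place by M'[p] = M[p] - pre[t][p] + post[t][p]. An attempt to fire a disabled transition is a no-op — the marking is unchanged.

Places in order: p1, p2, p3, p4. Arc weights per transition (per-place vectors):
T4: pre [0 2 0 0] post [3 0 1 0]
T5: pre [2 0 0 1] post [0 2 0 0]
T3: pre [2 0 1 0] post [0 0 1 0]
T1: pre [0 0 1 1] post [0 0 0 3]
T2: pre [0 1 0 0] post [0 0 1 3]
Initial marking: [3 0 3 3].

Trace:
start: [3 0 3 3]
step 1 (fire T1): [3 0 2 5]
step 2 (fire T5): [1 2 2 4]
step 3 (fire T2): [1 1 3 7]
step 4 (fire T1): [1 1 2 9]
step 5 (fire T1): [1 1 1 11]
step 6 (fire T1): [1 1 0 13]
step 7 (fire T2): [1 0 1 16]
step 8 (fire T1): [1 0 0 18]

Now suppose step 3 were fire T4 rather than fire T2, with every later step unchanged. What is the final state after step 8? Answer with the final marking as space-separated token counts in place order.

(re-executing from step 3 with the substitution; state before step 3: [1 2 2 4])
step 3 (fire T4): [4 0 3 4]
step 4 (fire T1): [4 0 2 6]
step 5 (fire T1): [4 0 1 8]
step 6 (fire T1): [4 0 0 10]
step 7 (fire T2): [4 0 0 10]
step 8 (fire T1): [4 0 0 10]

4 0 0 10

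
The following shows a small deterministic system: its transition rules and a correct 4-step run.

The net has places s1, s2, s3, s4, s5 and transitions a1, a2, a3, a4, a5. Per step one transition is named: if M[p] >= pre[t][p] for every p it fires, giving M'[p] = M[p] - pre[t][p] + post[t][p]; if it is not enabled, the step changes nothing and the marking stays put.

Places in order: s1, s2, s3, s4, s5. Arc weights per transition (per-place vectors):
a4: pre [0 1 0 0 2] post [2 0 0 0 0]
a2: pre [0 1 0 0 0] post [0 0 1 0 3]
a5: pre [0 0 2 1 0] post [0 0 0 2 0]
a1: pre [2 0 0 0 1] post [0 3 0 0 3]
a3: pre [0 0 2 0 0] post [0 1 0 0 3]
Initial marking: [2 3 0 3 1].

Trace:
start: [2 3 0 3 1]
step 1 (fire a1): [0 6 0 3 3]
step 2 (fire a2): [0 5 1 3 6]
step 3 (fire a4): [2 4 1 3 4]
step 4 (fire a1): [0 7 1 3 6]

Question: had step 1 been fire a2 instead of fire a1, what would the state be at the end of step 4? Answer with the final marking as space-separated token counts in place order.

(re-executing from step 1 with the substitution; state before step 1: [2 3 0 3 1])
step 1 (fire a2): [2 2 1 3 4]
step 2 (fire a2): [2 1 2 3 7]
step 3 (fire a4): [4 0 2 3 5]
step 4 (fire a1): [2 3 2 3 7]

2 3 2 3 7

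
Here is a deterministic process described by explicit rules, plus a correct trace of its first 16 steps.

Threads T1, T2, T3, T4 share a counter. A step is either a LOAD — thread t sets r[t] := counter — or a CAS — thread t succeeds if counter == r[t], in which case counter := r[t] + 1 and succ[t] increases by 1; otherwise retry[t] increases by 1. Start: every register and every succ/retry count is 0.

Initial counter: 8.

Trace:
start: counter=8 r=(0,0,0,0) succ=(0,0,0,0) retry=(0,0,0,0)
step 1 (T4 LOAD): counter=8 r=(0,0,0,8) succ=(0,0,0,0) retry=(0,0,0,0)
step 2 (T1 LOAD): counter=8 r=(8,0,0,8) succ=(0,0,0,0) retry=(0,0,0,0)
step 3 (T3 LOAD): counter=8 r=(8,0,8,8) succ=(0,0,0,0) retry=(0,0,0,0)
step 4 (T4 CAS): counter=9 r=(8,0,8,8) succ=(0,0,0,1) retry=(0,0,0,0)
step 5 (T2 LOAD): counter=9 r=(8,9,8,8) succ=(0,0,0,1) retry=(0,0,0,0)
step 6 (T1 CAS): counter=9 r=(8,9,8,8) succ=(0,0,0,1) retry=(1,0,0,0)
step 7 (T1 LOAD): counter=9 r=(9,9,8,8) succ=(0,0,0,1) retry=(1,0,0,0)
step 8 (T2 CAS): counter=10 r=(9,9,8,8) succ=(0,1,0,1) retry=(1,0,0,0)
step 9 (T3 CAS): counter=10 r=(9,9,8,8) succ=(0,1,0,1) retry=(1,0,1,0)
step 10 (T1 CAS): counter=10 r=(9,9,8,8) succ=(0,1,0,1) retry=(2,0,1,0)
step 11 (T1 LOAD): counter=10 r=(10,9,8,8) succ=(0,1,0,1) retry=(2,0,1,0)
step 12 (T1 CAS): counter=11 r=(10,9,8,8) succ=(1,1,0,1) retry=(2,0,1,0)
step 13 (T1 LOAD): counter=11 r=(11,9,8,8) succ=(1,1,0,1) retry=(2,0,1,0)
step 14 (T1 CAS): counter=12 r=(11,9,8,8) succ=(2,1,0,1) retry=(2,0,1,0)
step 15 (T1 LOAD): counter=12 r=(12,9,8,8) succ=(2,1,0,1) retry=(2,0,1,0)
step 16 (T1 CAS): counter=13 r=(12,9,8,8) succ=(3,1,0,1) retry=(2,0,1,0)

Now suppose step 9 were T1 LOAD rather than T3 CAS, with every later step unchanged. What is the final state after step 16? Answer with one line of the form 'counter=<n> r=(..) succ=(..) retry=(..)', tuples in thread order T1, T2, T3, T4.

(re-executing from step 9 with the substitution; state before step 9: counter=10 r=(9,9,8,8) succ=(0,1,0,1) retry=(1,0,0,0))
step 9 (T1 LOAD): counter=10 r=(10,9,8,8) succ=(0,1,0,1) retry=(1,0,0,0)
step 10 (T1 CAS): counter=11 r=(10,9,8,8) succ=(1,1,0,1) retry=(1,0,0,0)
step 11 (T1 LOAD): counter=11 r=(11,9,8,8) succ=(1,1,0,1) retry=(1,0,0,0)
step 12 (T1 CAS): counter=12 r=(11,9,8,8) succ=(2,1,0,1) retry=(1,0,0,0)
step 13 (T1 LOAD): counter=12 r=(12,9,8,8) succ=(2,1,0,1) retry=(1,0,0,0)
step 14 (T1 CAS): counter=13 r=(12,9,8,8) succ=(3,1,0,1) retry=(1,0,0,0)
step 15 (T1 LOAD): counter=13 r=(13,9,8,8) succ=(3,1,0,1) retry=(1,0,0,0)
step 16 (T1 CAS): counter=14 r=(13,9,8,8) succ=(4,1,0,1) retry=(1,0,0,0)

counter=14 r=(13,9,8,8) succ=(4,1,0,1) retry=(1,0,0,0)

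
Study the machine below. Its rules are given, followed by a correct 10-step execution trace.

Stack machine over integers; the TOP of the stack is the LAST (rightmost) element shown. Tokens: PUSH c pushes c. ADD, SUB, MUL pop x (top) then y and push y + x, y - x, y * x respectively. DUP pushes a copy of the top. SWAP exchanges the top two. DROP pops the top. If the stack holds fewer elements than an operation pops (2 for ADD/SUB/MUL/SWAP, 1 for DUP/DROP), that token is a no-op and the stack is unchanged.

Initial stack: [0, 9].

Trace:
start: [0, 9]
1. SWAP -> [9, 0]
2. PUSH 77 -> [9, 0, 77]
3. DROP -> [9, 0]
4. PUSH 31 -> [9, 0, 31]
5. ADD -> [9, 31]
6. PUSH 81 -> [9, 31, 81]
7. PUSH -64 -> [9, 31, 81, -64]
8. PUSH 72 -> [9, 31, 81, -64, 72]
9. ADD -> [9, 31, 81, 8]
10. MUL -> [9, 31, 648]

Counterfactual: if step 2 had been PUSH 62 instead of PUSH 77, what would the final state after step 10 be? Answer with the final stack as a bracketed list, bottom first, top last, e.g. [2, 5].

(re-executing from step 2 with the substitution; state before step 2: [9, 0])
2. PUSH 62 -> [9, 0, 62]
3. DROP -> [9, 0]
4. PUSH 31 -> [9, 0, 31]
5. ADD -> [9, 31]
6. PUSH 81 -> [9, 31, 81]
7. PUSH -64 -> [9, 31, 81, -64]
8. PUSH 72 -> [9, 31, 81, -64, 72]
9. ADD -> [9, 31, 81, 8]
10. MUL -> [9, 31, 648]

[9, 31, 648]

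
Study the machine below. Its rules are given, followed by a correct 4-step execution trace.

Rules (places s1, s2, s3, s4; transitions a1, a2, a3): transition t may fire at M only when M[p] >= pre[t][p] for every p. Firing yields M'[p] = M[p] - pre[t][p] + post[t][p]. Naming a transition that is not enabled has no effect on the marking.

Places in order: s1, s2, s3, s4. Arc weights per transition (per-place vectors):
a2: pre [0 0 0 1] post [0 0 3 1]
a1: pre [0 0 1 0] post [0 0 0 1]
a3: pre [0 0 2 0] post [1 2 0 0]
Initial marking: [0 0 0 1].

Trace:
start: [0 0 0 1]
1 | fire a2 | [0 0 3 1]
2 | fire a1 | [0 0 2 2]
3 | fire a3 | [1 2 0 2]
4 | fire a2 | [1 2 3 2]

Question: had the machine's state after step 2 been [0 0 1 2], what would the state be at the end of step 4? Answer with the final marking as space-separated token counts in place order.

0 0 4 2

state after step 2 := [0 0 1 2]
3 | fire a3 | [0 0 1 2]
4 | fire a2 | [0 0 4 2]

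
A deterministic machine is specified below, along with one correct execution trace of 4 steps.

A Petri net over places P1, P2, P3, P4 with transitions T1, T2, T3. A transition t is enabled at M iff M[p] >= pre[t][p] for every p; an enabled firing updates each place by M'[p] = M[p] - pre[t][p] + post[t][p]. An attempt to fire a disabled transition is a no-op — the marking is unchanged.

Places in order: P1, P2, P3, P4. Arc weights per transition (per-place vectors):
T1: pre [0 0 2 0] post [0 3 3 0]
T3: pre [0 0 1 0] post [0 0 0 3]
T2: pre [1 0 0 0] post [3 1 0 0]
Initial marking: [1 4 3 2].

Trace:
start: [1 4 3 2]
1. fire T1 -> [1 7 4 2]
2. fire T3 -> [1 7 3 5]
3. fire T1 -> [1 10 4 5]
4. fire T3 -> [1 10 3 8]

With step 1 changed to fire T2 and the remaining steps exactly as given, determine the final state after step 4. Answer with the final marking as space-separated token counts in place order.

3 8 2 8

(re-executing from step 1 with the substitution; state before step 1: [1 4 3 2])
1. fire T2 -> [3 5 3 2]
2. fire T3 -> [3 5 2 5]
3. fire T1 -> [3 8 3 5]
4. fire T3 -> [3 8 2 8]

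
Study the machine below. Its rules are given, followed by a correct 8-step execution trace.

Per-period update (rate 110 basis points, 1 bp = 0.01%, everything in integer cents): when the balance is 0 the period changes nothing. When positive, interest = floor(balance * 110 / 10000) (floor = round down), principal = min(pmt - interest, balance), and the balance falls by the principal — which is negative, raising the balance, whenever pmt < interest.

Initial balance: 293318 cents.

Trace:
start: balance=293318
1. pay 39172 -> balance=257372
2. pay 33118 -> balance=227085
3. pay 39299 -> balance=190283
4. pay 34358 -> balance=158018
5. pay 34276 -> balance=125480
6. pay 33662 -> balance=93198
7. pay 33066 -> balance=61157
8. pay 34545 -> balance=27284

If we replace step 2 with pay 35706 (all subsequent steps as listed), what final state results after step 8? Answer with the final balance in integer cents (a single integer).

(re-executing from step 2 with the substitution; state before step 2: balance=257372)
2. pay 35706 -> balance=224497
3. pay 39299 -> balance=187667
4. pay 34358 -> balance=155373
5. pay 34276 -> balance=122806
6. pay 33662 -> balance=90494
7. pay 33066 -> balance=58423
8. pay 34545 -> balance=24520

24520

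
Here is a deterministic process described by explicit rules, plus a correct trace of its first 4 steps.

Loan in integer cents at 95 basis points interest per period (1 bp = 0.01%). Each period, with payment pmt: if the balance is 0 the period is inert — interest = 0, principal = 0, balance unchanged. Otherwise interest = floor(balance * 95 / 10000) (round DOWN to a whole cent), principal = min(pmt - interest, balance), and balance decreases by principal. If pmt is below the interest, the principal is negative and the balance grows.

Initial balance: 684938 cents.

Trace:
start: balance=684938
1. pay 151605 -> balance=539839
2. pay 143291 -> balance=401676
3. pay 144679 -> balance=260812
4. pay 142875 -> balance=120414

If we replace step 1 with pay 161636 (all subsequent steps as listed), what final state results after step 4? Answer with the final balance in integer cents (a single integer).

110095

(re-executing from step 1 with the substitution; state before step 1: balance=684938)
1. pay 161636 -> balance=529808
2. pay 143291 -> balance=391550
3. pay 144679 -> balance=250590
4. pay 142875 -> balance=110095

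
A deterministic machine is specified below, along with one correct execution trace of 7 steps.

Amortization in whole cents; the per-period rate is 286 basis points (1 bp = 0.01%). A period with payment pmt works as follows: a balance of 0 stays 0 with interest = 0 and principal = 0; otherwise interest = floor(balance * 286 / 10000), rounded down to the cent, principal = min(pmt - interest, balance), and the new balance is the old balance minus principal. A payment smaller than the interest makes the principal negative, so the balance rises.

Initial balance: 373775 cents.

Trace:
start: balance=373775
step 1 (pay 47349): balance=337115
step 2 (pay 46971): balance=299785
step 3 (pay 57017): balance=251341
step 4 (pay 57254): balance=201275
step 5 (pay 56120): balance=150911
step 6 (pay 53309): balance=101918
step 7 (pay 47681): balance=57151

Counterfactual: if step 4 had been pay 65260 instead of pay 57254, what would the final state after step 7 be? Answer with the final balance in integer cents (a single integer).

(re-executing from step 4 with the substitution; state before step 4: balance=251341)
step 4 (pay 65260): balance=193269
step 5 (pay 56120): balance=142676
step 6 (pay 53309): balance=93447
step 7 (pay 47681): balance=48438

48438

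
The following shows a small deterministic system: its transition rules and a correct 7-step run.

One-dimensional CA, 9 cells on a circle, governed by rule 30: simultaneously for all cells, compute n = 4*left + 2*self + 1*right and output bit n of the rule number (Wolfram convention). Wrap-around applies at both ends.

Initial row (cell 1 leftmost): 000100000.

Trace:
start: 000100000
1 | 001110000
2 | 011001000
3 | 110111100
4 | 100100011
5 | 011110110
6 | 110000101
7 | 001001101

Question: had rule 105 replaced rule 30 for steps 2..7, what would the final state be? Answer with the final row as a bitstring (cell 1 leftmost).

(re-executing steps 2..7 under rule 105; state before step 2: 001110000)
2 | 101010111
3 | 110101100
4 | 111011100
5 | 101110100
6 | 011011000
7 | 011111011

011111011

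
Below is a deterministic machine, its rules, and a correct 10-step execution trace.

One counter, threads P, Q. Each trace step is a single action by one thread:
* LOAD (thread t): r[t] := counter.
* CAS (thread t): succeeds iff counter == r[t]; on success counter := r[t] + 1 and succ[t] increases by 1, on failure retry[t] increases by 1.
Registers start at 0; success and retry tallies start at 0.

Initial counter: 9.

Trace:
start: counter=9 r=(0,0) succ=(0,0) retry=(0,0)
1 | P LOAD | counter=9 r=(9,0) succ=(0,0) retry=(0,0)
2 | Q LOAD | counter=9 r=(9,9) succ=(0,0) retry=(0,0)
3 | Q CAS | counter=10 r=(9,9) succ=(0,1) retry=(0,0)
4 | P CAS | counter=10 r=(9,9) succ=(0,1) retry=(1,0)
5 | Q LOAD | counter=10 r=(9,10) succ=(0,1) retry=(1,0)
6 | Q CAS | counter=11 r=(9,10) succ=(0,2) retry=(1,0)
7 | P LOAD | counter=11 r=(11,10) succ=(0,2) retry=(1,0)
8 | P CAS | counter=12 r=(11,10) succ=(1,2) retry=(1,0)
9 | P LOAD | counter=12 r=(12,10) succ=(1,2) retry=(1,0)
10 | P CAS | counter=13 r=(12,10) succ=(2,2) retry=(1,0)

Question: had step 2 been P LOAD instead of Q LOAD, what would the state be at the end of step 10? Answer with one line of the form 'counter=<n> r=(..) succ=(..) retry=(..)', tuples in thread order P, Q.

counter=13 r=(12,10) succ=(3,1) retry=(0,1)

(re-executing from step 2 with the substitution; state before step 2: counter=9 r=(9,0) succ=(0,0) retry=(0,0))
2 | P LOAD | counter=9 r=(9,0) succ=(0,0) retry=(0,0)
3 | Q CAS | counter=9 r=(9,0) succ=(0,0) retry=(0,1)
4 | P CAS | counter=10 r=(9,0) succ=(1,0) retry=(0,1)
5 | Q LOAD | counter=10 r=(9,10) succ=(1,0) retry=(0,1)
6 | Q CAS | counter=11 r=(9,10) succ=(1,1) retry=(0,1)
7 | P LOAD | counter=11 r=(11,10) succ=(1,1) retry=(0,1)
8 | P CAS | counter=12 r=(11,10) succ=(2,1) retry=(0,1)
9 | P LOAD | counter=12 r=(12,10) succ=(2,1) retry=(0,1)
10 | P CAS | counter=13 r=(12,10) succ=(3,1) retry=(0,1)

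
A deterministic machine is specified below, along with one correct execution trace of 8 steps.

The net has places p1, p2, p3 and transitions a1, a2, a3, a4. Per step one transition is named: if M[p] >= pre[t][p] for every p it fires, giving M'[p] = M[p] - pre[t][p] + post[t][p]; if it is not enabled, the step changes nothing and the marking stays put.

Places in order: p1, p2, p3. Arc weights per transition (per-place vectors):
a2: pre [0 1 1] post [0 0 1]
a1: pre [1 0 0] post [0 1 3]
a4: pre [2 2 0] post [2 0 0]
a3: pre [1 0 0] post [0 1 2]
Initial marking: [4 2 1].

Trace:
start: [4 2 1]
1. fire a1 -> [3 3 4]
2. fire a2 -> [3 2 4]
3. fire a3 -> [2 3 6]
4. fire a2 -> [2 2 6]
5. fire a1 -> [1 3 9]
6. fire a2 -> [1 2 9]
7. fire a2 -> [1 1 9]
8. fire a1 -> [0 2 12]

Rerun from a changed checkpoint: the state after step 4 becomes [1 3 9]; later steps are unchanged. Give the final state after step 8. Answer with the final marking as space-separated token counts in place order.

state after step 4 := [1 3 9]
5. fire a1 -> [0 4 12]
6. fire a2 -> [0 3 12]
7. fire a2 -> [0 2 12]
8. fire a1 -> [0 2 12]

0 2 12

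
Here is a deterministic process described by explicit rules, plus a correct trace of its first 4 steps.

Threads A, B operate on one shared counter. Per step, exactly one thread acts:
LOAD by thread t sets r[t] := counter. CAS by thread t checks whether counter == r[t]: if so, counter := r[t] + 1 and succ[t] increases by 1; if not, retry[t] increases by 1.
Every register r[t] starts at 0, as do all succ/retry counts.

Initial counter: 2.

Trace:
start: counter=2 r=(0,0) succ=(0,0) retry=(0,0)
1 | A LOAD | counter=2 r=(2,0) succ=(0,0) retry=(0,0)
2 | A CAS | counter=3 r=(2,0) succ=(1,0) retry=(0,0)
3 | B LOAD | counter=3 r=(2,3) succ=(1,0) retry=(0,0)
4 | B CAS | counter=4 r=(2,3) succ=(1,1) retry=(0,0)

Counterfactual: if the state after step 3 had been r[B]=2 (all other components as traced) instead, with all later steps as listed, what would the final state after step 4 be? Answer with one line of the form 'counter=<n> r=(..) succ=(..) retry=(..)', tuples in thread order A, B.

counter=3 r=(2,2) succ=(1,0) retry=(0,1)

state after step 3 := counter=3 r=(2,2) succ=(1,0) retry=(0,0)
4 | B CAS | counter=3 r=(2,2) succ=(1,0) retry=(0,1)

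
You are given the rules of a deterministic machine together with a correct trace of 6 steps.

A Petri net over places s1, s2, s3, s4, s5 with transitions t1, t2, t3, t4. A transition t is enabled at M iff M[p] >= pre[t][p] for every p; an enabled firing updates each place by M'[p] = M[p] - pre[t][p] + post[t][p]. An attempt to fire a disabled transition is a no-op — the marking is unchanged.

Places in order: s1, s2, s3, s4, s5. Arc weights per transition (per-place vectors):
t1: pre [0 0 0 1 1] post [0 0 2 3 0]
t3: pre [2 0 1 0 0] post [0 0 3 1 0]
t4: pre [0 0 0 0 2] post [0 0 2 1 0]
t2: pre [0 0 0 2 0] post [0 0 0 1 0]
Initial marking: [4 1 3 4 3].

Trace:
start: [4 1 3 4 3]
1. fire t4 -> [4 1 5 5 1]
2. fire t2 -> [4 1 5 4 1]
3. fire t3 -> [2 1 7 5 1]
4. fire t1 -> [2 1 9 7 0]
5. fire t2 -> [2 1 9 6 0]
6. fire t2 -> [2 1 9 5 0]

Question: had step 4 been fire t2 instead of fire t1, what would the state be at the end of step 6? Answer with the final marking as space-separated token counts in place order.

(re-executing from step 4 with the substitution; state before step 4: [2 1 7 5 1])
4. fire t2 -> [2 1 7 4 1]
5. fire t2 -> [2 1 7 3 1]
6. fire t2 -> [2 1 7 2 1]

2 1 7 2 1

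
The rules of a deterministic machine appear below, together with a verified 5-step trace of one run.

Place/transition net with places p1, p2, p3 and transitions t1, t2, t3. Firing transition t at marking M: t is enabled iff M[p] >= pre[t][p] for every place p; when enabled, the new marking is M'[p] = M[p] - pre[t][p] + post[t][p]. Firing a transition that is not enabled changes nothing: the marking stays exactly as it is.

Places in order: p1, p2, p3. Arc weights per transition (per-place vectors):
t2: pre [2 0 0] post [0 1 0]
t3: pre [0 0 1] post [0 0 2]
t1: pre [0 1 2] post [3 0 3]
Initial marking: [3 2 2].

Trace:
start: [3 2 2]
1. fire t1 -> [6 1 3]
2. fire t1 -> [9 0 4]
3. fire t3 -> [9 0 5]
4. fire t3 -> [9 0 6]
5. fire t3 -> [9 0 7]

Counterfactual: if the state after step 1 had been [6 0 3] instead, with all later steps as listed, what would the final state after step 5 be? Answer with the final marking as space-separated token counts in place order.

6 0 6

state after step 1 := [6 0 3]
2. fire t1 -> [6 0 3]
3. fire t3 -> [6 0 4]
4. fire t3 -> [6 0 5]
5. fire t3 -> [6 0 6]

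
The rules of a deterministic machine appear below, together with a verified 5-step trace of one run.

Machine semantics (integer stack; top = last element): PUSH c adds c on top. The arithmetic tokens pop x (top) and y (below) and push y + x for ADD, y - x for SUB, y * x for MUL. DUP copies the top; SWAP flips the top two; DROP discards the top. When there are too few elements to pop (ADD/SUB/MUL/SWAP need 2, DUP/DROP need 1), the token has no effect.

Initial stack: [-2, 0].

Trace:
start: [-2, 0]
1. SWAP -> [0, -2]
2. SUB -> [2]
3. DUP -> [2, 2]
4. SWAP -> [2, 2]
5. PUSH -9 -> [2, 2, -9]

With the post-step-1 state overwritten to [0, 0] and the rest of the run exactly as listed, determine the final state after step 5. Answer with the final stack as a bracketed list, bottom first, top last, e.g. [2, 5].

state after step 1 := [0, 0]
2. SUB -> [0]
3. DUP -> [0, 0]
4. SWAP -> [0, 0]
5. PUSH -9 -> [0, 0, -9]

[0, 0, -9]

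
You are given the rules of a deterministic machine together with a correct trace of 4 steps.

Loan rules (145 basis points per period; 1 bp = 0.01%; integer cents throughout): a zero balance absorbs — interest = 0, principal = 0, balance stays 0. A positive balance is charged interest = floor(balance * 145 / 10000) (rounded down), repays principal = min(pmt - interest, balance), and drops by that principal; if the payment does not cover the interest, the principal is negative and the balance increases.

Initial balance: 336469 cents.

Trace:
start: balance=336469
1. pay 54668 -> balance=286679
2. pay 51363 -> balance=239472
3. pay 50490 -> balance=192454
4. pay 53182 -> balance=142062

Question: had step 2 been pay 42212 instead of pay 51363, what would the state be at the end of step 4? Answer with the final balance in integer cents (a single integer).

(re-executing from step 2 with the substitution; state before step 2: balance=286679)
2. pay 42212 -> balance=248623
3. pay 50490 -> balance=201738
4. pay 53182 -> balance=151481

151481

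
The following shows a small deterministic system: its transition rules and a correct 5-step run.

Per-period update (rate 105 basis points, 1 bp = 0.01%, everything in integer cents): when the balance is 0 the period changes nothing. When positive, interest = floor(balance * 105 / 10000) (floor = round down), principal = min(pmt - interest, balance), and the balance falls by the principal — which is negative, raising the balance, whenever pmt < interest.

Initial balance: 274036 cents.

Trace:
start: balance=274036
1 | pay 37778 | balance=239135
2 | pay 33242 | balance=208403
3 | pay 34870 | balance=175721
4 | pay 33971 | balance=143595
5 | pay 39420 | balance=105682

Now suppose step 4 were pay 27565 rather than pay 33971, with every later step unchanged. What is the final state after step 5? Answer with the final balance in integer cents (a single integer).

112156

(re-executing from step 4 with the substitution; state before step 4: balance=175721)
4 | pay 27565 | balance=150001
5 | pay 39420 | balance=112156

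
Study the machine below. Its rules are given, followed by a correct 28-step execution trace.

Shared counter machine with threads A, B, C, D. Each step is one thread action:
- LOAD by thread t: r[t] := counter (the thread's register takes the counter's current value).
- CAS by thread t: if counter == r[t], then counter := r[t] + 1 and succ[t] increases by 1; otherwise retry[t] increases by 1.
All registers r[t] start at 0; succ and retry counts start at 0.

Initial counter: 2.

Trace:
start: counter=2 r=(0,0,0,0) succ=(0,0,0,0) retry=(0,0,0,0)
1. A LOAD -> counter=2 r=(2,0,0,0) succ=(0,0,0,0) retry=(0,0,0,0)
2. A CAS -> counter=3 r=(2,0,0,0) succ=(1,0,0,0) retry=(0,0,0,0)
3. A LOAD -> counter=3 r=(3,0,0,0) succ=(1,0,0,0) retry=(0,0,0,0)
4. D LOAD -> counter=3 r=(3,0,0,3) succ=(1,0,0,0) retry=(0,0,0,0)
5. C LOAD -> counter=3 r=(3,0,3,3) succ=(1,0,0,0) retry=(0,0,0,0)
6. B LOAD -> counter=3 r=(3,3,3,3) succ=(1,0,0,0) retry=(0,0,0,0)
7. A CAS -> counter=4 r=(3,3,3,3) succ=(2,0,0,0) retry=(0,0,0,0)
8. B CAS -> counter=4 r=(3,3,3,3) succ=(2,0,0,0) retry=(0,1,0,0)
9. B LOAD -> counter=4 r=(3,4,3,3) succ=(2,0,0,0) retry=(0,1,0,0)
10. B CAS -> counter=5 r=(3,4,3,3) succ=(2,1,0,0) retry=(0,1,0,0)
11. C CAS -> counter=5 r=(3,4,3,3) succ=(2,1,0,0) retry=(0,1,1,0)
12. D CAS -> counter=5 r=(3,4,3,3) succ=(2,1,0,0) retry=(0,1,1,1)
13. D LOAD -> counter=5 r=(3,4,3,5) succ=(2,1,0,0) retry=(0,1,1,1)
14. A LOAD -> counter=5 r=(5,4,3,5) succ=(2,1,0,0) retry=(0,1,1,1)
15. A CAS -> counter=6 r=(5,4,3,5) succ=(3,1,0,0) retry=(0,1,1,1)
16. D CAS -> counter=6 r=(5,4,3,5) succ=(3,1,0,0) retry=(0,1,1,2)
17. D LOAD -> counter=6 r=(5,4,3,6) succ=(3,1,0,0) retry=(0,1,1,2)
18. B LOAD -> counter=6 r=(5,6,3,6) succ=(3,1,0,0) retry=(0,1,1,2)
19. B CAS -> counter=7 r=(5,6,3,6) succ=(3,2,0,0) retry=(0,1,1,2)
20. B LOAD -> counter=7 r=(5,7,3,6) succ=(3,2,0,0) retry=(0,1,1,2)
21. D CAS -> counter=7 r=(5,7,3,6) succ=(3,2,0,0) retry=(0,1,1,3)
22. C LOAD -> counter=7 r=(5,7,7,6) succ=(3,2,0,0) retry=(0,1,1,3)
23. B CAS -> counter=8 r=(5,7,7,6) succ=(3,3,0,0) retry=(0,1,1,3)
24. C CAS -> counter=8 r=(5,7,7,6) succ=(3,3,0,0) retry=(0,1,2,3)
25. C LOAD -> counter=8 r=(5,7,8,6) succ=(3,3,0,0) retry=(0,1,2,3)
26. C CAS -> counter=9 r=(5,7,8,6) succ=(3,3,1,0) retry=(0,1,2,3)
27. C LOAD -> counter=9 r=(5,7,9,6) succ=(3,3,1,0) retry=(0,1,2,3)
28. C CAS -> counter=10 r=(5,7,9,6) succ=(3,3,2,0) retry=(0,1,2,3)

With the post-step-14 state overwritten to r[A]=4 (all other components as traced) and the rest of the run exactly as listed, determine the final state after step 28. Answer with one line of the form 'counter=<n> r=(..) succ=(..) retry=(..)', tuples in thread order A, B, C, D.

counter=10 r=(4,7,9,6) succ=(2,3,2,1) retry=(1,1,2,2)

state after step 14 := counter=5 r=(4,4,3,5) succ=(2,1,0,0) retry=(0,1,1,1)
15. A CAS -> counter=5 r=(4,4,3,5) succ=(2,1,0,0) retry=(1,1,1,1)
16. D CAS -> counter=6 r=(4,4,3,5) succ=(2,1,0,1) retry=(1,1,1,1)
17. D LOAD -> counter=6 r=(4,4,3,6) succ=(2,1,0,1) retry=(1,1,1,1)
18. B LOAD -> counter=6 r=(4,6,3,6) succ=(2,1,0,1) retry=(1,1,1,1)
19. B CAS -> counter=7 r=(4,6,3,6) succ=(2,2,0,1) retry=(1,1,1,1)
20. B LOAD -> counter=7 r=(4,7,3,6) succ=(2,2,0,1) retry=(1,1,1,1)
21. D CAS -> counter=7 r=(4,7,3,6) succ=(2,2,0,1) retry=(1,1,1,2)
22. C LOAD -> counter=7 r=(4,7,7,6) succ=(2,2,0,1) retry=(1,1,1,2)
23. B CAS -> counter=8 r=(4,7,7,6) succ=(2,3,0,1) retry=(1,1,1,2)
24. C CAS -> counter=8 r=(4,7,7,6) succ=(2,3,0,1) retry=(1,1,2,2)
25. C LOAD -> counter=8 r=(4,7,8,6) succ=(2,3,0,1) retry=(1,1,2,2)
26. C CAS -> counter=9 r=(4,7,8,6) succ=(2,3,1,1) retry=(1,1,2,2)
27. C LOAD -> counter=9 r=(4,7,9,6) succ=(2,3,1,1) retry=(1,1,2,2)
28. C CAS -> counter=10 r=(4,7,9,6) succ=(2,3,2,1) retry=(1,1,2,2)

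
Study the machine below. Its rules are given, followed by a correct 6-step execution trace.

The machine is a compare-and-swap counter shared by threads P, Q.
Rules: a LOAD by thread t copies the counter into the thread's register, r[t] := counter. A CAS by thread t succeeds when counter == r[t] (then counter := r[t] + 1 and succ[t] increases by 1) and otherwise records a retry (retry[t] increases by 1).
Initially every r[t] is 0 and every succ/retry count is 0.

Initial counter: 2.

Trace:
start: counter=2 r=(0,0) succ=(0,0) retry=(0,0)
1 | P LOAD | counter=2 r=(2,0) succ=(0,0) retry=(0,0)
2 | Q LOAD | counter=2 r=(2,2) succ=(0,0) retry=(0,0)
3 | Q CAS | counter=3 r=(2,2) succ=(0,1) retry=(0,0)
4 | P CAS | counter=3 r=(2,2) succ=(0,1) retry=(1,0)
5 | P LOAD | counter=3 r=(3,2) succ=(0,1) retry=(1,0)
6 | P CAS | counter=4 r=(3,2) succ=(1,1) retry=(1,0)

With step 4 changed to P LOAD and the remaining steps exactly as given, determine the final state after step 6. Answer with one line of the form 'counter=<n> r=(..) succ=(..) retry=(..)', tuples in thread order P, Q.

counter=4 r=(3,2) succ=(1,1) retry=(0,0)

(re-executing from step 4 with the substitution; state before step 4: counter=3 r=(2,2) succ=(0,1) retry=(0,0))
4 | P LOAD | counter=3 r=(3,2) succ=(0,1) retry=(0,0)
5 | P LOAD | counter=3 r=(3,2) succ=(0,1) retry=(0,0)
6 | P CAS | counter=4 r=(3,2) succ=(1,1) retry=(0,0)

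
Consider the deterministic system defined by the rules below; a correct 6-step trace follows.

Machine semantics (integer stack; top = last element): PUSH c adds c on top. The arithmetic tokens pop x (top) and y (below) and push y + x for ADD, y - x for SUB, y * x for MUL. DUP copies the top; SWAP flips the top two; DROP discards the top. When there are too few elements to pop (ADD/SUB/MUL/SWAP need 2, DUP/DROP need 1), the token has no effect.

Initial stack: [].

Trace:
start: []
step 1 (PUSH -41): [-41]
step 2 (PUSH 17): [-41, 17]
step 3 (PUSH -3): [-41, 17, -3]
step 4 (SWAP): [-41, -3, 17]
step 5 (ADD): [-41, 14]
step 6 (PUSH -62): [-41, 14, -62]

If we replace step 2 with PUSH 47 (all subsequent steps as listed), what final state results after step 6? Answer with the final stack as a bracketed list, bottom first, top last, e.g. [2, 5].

(re-executing from step 2 with the substitution; state before step 2: [-41])
step 2 (PUSH 47): [-41, 47]
step 3 (PUSH -3): [-41, 47, -3]
step 4 (SWAP): [-41, -3, 47]
step 5 (ADD): [-41, 44]
step 6 (PUSH -62): [-41, 44, -62]

[-41, 44, -62]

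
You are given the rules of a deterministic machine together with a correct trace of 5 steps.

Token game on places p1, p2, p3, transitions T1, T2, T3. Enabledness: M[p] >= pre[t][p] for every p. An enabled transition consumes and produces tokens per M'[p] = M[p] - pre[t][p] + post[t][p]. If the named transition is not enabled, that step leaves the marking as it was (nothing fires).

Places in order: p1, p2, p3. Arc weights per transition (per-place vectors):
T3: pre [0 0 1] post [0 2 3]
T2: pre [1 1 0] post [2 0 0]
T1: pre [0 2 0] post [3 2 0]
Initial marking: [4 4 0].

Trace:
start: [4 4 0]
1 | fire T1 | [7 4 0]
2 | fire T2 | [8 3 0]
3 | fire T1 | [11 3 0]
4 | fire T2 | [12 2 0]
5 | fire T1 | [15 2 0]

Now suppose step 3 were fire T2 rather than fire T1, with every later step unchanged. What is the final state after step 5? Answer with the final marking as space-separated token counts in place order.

(re-executing from step 3 with the substitution; state before step 3: [8 3 0])
3 | fire T2 | [9 2 0]
4 | fire T2 | [10 1 0]
5 | fire T1 | [10 1 0]

10 1 0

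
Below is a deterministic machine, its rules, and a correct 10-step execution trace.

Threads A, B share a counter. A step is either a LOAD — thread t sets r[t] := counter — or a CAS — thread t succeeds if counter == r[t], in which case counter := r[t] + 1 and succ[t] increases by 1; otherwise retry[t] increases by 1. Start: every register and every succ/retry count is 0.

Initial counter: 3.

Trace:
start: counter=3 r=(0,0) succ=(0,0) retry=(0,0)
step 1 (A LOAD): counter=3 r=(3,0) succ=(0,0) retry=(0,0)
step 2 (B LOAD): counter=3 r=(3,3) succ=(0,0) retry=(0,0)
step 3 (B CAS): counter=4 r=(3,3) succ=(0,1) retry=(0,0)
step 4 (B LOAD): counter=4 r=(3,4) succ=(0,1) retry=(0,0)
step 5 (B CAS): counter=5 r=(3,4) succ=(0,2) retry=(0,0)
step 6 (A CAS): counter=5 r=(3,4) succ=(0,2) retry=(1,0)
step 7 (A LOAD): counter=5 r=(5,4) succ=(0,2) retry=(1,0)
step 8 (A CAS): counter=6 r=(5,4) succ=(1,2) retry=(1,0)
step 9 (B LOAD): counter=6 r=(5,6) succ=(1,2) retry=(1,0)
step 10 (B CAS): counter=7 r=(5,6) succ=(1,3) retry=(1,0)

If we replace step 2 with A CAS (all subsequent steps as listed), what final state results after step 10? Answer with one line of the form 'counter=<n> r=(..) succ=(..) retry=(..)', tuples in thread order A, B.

counter=7 r=(5,6) succ=(2,2) retry=(1,1)

(re-executing from step 2 with the substitution; state before step 2: counter=3 r=(3,0) succ=(0,0) retry=(0,0))
step 2 (A CAS): counter=4 r=(3,0) succ=(1,0) retry=(0,0)
step 3 (B CAS): counter=4 r=(3,0) succ=(1,0) retry=(0,1)
step 4 (B LOAD): counter=4 r=(3,4) succ=(1,0) retry=(0,1)
step 5 (B CAS): counter=5 r=(3,4) succ=(1,1) retry=(0,1)
step 6 (A CAS): counter=5 r=(3,4) succ=(1,1) retry=(1,1)
step 7 (A LOAD): counter=5 r=(5,4) succ=(1,1) retry=(1,1)
step 8 (A CAS): counter=6 r=(5,4) succ=(2,1) retry=(1,1)
step 9 (B LOAD): counter=6 r=(5,6) succ=(2,1) retry=(1,1)
step 10 (B CAS): counter=7 r=(5,6) succ=(2,2) retry=(1,1)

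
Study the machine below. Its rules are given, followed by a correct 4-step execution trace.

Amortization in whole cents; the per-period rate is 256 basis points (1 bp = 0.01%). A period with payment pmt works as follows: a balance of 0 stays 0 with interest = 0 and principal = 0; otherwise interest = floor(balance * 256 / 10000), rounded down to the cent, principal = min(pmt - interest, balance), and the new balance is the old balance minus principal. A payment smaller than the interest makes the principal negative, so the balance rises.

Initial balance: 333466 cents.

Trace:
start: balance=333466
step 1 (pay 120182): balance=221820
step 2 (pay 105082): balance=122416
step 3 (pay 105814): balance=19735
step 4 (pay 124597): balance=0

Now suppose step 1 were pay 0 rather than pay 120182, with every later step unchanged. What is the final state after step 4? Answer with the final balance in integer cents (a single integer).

(re-executing from step 1 with the substitution; state before step 1: balance=333466)
step 1 (pay 0): balance=342002
step 2 (pay 105082): balance=245675
step 3 (pay 105814): balance=146150
step 4 (pay 124597): balance=25294

25294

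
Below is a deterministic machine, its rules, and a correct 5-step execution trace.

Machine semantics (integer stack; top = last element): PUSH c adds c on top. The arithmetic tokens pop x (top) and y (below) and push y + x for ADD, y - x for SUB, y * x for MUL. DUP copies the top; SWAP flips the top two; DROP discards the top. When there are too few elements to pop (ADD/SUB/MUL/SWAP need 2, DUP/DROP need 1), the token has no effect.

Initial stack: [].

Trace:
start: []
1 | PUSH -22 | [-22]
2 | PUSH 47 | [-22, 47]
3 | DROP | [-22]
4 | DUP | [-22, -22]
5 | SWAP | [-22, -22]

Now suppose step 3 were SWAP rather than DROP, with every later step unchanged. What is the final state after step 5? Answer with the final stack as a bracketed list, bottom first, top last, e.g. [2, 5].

(re-executing from step 3 with the substitution; state before step 3: [-22, 47])
3 | SWAP | [47, -22]
4 | DUP | [47, -22, -22]
5 | SWAP | [47, -22, -22]

[47, -22, -22]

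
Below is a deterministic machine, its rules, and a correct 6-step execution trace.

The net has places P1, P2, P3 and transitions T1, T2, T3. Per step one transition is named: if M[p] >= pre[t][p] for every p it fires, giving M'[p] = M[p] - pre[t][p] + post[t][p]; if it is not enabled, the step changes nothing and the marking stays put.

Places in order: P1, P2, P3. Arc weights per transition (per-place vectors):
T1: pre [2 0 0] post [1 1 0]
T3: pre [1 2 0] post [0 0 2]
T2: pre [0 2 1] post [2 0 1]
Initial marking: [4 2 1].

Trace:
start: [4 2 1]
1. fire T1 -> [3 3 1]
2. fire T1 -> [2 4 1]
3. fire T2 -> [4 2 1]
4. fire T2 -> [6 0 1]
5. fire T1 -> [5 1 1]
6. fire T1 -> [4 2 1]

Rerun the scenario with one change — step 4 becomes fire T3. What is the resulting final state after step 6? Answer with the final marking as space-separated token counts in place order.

1 2 3

(re-executing from step 4 with the substitution; state before step 4: [4 2 1])
4. fire T3 -> [3 0 3]
5. fire T1 -> [2 1 3]
6. fire T1 -> [1 2 3]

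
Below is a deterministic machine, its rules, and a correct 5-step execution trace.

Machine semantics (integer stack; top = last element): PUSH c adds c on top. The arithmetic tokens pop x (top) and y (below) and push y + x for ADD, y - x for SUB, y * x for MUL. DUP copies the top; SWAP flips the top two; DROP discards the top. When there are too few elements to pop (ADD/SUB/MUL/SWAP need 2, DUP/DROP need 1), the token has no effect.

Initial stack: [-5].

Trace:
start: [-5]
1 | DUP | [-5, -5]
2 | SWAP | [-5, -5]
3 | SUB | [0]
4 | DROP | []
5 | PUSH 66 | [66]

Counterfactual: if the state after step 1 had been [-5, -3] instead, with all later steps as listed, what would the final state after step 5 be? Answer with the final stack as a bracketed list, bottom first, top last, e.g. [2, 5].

[66]

state after step 1 := [-5, -3]
2 | SWAP | [-3, -5]
3 | SUB | [2]
4 | DROP | []
5 | PUSH 66 | [66]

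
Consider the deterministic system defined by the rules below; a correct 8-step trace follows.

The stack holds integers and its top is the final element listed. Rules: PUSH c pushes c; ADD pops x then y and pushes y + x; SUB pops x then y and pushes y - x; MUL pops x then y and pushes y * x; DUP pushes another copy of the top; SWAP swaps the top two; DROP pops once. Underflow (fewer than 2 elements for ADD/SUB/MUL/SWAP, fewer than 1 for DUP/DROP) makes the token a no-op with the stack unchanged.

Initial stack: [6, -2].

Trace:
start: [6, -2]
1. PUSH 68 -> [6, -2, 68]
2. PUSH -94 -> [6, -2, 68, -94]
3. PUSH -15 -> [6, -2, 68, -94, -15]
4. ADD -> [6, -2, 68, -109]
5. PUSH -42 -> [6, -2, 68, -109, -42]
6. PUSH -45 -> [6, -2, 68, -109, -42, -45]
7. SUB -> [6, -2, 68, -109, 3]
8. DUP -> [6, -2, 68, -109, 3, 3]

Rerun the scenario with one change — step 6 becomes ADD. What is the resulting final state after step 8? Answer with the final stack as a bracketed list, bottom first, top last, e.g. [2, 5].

(re-executing from step 6 with the substitution; state before step 6: [6, -2, 68, -109, -42])
6. ADD -> [6, -2, 68, -151]
7. SUB -> [6, -2, 219]
8. DUP -> [6, -2, 219, 219]

[6, -2, 219, 219]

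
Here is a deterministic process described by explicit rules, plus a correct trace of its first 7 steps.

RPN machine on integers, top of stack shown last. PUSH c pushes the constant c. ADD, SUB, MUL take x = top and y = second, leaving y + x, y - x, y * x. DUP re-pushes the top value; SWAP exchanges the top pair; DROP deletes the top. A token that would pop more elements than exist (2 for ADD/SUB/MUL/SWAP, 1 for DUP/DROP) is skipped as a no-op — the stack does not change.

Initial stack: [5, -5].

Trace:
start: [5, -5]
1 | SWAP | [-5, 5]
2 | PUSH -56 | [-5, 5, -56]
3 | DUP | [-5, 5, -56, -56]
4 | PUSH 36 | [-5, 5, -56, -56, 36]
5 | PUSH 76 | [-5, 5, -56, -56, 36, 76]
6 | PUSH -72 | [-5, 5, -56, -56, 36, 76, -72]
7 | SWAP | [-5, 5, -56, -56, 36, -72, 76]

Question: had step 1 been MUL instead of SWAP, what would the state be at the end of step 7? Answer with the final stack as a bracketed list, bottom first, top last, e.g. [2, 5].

[-25, -56, -56, 36, -72, 76]

(re-executing from step 1 with the substitution; state before step 1: [5, -5])
1 | MUL | [-25]
2 | PUSH -56 | [-25, -56]
3 | DUP | [-25, -56, -56]
4 | PUSH 36 | [-25, -56, -56, 36]
5 | PUSH 76 | [-25, -56, -56, 36, 76]
6 | PUSH -72 | [-25, -56, -56, 36, 76, -72]
7 | SWAP | [-25, -56, -56, 36, -72, 76]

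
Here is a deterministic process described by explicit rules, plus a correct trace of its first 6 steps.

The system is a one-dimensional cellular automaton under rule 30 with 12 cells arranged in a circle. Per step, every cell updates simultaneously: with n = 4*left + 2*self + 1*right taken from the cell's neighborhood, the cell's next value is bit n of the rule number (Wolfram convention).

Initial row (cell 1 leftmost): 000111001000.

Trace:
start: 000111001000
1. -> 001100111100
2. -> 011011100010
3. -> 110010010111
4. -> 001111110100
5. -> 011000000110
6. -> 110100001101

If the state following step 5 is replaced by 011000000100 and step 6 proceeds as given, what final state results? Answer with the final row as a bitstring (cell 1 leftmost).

110100001110

state after step 5 := 011000000100
6. -> 110100001110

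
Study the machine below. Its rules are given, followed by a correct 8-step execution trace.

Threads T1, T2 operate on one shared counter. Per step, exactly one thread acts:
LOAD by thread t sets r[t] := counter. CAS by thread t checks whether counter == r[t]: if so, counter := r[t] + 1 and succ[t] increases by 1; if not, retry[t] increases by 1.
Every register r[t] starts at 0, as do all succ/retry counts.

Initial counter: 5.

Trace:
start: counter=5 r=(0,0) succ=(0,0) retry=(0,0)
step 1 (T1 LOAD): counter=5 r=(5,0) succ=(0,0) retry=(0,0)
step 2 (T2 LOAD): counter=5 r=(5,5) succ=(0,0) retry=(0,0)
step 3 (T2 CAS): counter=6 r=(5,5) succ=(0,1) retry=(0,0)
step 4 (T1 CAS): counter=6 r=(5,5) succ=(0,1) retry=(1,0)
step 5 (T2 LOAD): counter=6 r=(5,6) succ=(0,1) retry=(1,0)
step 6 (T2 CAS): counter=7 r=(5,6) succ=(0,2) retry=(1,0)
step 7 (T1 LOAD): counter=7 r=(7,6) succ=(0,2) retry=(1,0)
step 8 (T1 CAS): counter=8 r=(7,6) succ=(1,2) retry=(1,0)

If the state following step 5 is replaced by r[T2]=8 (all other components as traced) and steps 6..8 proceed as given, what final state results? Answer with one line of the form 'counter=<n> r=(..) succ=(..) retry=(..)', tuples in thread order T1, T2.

state after step 5 := counter=6 r=(5,8) succ=(0,1) retry=(1,0)
step 6 (T2 CAS): counter=6 r=(5,8) succ=(0,1) retry=(1,1)
step 7 (T1 LOAD): counter=6 r=(6,8) succ=(0,1) retry=(1,1)
step 8 (T1 CAS): counter=7 r=(6,8) succ=(1,1) retry=(1,1)

counter=7 r=(6,8) succ=(1,1) retry=(1,1)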